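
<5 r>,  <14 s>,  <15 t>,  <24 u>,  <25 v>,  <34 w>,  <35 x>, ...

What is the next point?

First component goes 5, 14, 15, 24, 25, 34, 35 → 44 (alternating steps +9, +1, +9, +1, …).
Letter goes r, s, t, u, v, w, x → y (letters move forward 1 place in the alphabet).
Combining the parts gives <44 y>.

<44 y>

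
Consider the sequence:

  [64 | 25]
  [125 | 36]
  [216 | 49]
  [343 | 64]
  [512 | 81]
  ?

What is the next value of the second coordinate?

Second coordinate goes 25, 36, 49, 64, 81 → 100 (perfect squares: 5², 6², 7², …).

100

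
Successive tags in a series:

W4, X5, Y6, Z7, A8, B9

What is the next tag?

Letter: letters move forward 1 place in the alphabet, wrapping Z→A; W, X, Y, Z, A, B → C.
Second component goes 4, 5, 6, 7, 8, 9 → 10 (+1 each step).
Combining the parts gives C10.

C10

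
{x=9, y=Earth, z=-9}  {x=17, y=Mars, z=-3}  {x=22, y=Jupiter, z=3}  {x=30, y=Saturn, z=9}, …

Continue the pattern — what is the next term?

{x=35, y=Uranus, z=15}

X: alternating steps +8, +5, +8, +5, …; 9, 17, 22, 30 → 35.
Y: runs through the planets Mercury→Neptune, so Earth, Mars, Jupiter, Saturn → Uranus.
Z goes -9, -3, 3, 9 → 15 (+6 each step).
So the next term is {x=35, y=Uranus, z=15}.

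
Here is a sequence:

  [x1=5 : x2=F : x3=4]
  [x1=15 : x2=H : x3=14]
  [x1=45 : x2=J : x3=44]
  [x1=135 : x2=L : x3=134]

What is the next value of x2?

N

X1: ×3 each step, so 5, 15, 45, 135 → 405.
X2: F, H, J, L → N (letters move forward 2 places in the alphabet).
X3: always 1 less than the x1; 4, 14, 44, 134 → 404.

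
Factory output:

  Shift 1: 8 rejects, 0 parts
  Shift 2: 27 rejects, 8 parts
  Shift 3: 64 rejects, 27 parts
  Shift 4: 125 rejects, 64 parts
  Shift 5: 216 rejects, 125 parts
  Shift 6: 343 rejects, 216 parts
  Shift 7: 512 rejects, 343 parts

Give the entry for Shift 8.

For the rejects, perfect cubes: 2³, 3³, 4³, …: 8, 27, 64, 125, 216, 343, 512 → 729.
Parts — always the previous value of the rejects: 0, 8, 27, 64, 125, 216, 343 → 512.
So the next line is 729 rejects, 512 parts.

729 rejects, 512 parts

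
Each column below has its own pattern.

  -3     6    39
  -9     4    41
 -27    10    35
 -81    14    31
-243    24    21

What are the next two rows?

For the first component, ×3 each step: -3, -9, -27, -81, -243 → -729 → -2187.
Second component — each term is the sum of the two before it: 6, 4, 10, 14, 24 → 38 → 62.
Third component — together with the second component always sums to 45: 39, 41, 35, 31, 21 → 7 → -17.
Putting the parts together: -729  38  7 and then -2187  62  -17.

-729  38  7; -2187  62  -17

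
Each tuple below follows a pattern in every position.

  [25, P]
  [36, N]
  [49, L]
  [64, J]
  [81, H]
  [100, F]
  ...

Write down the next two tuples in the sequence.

For the first slot, perfect squares: 5², 6², 7², …: 25, 36, 49, 64, 81, 100 → 121 → 144.
Letter: P, N, L, J, H, F → D → B (letters move back 2 places in the alphabet).
Putting the parts together: [121, D] and then [144, B].

[121, D], [144, B]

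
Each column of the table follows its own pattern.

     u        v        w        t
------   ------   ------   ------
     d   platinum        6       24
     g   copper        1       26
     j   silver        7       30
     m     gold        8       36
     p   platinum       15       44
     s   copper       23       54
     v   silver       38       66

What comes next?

Column u: letters move forward 3 places in the alphabet, so d, g, j, m, p, s, v → y.
Column v: platinum, copper, silver, gold, platinum, copper, silver → gold (repeats platinum → copper → silver → gold).
Column w: each term is the sum of the two before it, so 6, 1, 7, 8, 15, 23, 38 → 61.
Column t: differences are 2, 4, 6, … (increasing by 2 each time); 24, 26, 30, 36, 44, 54, 66 → 80.
Putting it together: y  gold  61  80.

y  gold  61  80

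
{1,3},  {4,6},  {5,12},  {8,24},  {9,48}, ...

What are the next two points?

{12,96}, {13,192}

First slot: alternating steps +3, +1, +3, +1, …, so 1, 4, 5, 8, 9 → 12 → 13.
For the second slot, ×2 each step: 3, 6, 12, 24, 48 → 96 → 192.
So the next two points are {12,96} and {13,192}.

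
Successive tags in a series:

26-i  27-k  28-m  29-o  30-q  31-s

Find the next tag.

32-u

For the first component, +1 each step: 26, 27, 28, 29, 30, 31 → 32.
Letter goes i, k, m, o, q, s → u (letters move forward 2 places in the alphabet).
Combining the parts gives 32-u.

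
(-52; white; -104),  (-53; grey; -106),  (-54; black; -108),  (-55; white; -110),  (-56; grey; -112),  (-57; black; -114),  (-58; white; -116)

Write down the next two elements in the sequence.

First coordinate: −1 each step, so -52, -53, -54, -55, -56, -57, -58 → -59 → -60.
Shade: white, grey, black, white, grey, black, white → grey → black (repeats white → grey → black).
Third coordinate goes -104, -106, -108, -110, -112, -114, -116 → -118 → -120 (always 2 × the first coordinate).
Putting the parts together: (-59; grey; -118) and then (-60; black; -120).

(-59; grey; -118), (-60; black; -120)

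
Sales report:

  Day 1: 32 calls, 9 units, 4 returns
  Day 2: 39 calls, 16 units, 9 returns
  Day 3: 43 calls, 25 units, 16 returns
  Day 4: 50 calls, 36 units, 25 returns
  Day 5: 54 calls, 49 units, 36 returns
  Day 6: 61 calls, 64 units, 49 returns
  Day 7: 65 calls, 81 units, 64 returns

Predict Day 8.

Calls: alternating steps +7, +4, +7, +4, …, so 32, 39, 43, 50, 54, 61, 65 → 72.
For the units, perfect squares: 3², 4², 5², …: 9, 16, 25, 36, 49, 64, 81 → 100.
For the returns, perfect squares: 2², 3², 4², …: 4, 9, 16, 25, 36, 49, 64 → 81.
Combining the parts gives 72 calls, 100 units, 81 returns.

72 calls, 100 units, 81 returns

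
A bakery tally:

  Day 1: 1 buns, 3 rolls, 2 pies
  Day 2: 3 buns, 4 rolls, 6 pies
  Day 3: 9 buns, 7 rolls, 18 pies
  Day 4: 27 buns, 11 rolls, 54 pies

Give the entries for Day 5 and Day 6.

Buns: 1, 3, 9, 27 → 81 → 243 (×3 each step).
Rolls: 3, 4, 7, 11 → 18 → 29 (each term is the sum of the two before it).
Pies goes 2, 6, 18, 54 → 162 → 486 (always 2 × the buns).
Putting the parts together: 81 buns, 18 rolls, 162 pies and then 243 buns, 29 rolls, 486 pies.

81 buns, 18 rolls, 162 pies; 243 buns, 29 rolls, 486 pies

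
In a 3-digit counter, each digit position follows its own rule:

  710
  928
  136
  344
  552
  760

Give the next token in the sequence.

978

First digit goes 7, 9, 1, 3, 5, 7 → 9 (+2 each step, mod 10).
Second digit: +1 each step, mod 10, so 1, 2, 3, 4, 5, 6 → 7.
Third digit: −2 each step, mod 10, so 0, 8, 6, 4, 2, 0 → 8.
Combining the parts gives 978.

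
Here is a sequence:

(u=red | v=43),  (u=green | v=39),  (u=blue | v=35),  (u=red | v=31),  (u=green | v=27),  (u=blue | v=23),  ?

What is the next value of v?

19

V: 43, 39, 35, 31, 27, 23 → 19 (−4 each step).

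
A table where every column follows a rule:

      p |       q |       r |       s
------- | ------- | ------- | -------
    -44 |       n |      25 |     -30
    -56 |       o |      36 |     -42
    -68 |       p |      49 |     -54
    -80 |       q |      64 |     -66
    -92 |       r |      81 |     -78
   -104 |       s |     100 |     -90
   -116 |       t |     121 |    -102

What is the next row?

-128  u  144  -114

Column p — −12 each step: -44, -56, -68, -80, -92, -104, -116 → -128.
Column q — letters move forward 1 place in the alphabet: n, o, p, q, r, s, t → u.
Column r: 25, 36, 49, 64, 81, 100, 121 → 144 (perfect squares: 5², 6², 7², …).
Column s — −12 each step: -30, -42, -54, -66, -78, -90, -102 → -114.
Putting it together: -128  u  144  -114.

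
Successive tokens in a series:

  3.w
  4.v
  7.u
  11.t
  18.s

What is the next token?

First component goes 3, 4, 7, 11, 18 → 29 (each term is the sum of the two before it).
For the letter, letters move back 1 place in the alphabet: w, v, u, t, s → r.
Putting it together: 29.r.

29.r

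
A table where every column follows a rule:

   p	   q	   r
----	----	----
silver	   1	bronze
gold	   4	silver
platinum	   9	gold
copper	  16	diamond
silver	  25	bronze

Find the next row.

Column p — repeats silver → gold → platinum → copper: silver, gold, platinum, copper, silver → gold.
Column q: perfect squares: 1², 2², 3², …; 1, 4, 9, 16, 25 → 36.
Column r — repeats bronze → silver → gold → diamond: bronze, silver, gold, diamond, bronze → silver.
So the next row is gold  36  silver.

gold  36  silver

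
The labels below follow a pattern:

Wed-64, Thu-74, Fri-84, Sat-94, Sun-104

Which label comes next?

Mon-114

Day — runs through the weekdays Mon→Sun: Wed, Thu, Fri, Sat, Sun → Mon.
Second component: +10 each step; 64, 74, 84, 94, 104 → 114.
Combining the parts gives Mon-114.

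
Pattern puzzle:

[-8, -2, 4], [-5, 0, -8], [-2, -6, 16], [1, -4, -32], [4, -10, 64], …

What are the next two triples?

First component: +3 each step; -8, -5, -2, 1, 4 → 7 → 10.
Second component: alternating steps +2, −6, +2, −6, …, so -2, 0, -6, -4, -10 → -8 → -14.
Third component: 4, -8, 16, -32, 64 → -128 → 256 (×(-2) each step).
Putting the parts together: [7, -8, -128] and then [10, -14, 256].

[7, -8, -128], [10, -14, 256]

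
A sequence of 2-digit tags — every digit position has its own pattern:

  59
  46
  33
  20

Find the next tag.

First digit — −1 each step, mod 10: 5, 4, 3, 2 → 1.
Second digit — −3 each step, mod 10: 9, 6, 3, 0 → 7.
So the next tag is 17.

17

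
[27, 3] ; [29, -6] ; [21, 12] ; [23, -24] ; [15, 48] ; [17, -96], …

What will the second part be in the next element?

192

Second part: 3, -6, 12, -24, 48, -96 → 192 (×(-2) each step).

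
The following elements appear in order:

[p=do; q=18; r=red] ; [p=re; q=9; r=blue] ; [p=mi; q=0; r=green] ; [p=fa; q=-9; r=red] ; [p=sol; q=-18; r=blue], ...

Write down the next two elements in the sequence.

[p=la; q=-27; r=green], [p=ti; q=-36; r=red]

P: do, re, mi, fa, sol → la → ti (runs through the solfège scale do→ti).
Q goes 18, 9, 0, -9, -18 → -27 → -36 (−9 each step).
For the r, repeats red → blue → green: red, blue, green, red, blue → green → red.
Putting the parts together: [p=la; q=-27; r=green] and then [p=ti; q=-36; r=red].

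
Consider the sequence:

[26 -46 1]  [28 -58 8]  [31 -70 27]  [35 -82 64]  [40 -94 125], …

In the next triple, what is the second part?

-106

Second part: −12 each step; -46, -58, -70, -82, -94 → -106.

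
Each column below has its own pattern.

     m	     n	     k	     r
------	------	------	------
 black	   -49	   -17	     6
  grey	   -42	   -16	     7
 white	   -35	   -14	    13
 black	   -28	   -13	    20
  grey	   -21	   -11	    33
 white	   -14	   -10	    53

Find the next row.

black  -7  -8  86

Column m: repeats black → grey → white; black, grey, white, black, grey, white → black.
Column n: -49, -42, -35, -28, -21, -14 → -7 (+7 each step).
Column k goes -17, -16, -14, -13, -11, -10 → -8 (alternating steps +1, +2, +1, +2, …).
For the column r, each term is the sum of the two before it: 6, 7, 13, 20, 33, 53 → 86.
So the next row is black  -7  -8  86.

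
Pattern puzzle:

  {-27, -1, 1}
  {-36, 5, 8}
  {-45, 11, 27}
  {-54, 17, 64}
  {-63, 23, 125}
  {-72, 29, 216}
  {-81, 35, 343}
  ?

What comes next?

First entry: -27, -36, -45, -54, -63, -72, -81 → -90 (−9 each step).
Second entry: +6 each step; -1, 5, 11, 17, 23, 29, 35 → 41.
Third entry: 1, 8, 27, 64, 125, 216, 343 → 512 (perfect cubes: 1³, 2³, 3³, …).
Combining the parts gives {-90, 41, 512}.

{-90, 41, 512}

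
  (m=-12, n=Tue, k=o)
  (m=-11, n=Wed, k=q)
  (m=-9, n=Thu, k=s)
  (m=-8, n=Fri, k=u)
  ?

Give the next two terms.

M: alternating steps +1, +2, +1, +2, …; -12, -11, -9, -8 → -6 → -5.
N: runs through the weekdays Mon→Sun; Tue, Wed, Thu, Fri → Sat → Sun.
K: o, q, s, u → w → y (letters move forward 2 places in the alphabet).
Putting the parts together: (m=-6, n=Sat, k=w) and then (m=-5, n=Sun, k=y).

(m=-6, n=Sat, k=w), (m=-5, n=Sun, k=y)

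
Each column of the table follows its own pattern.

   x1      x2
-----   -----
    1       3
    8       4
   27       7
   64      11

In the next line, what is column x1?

For the column x1, perfect cubes: 1³, 2³, 3³, …: 1, 8, 27, 64 → 125.

125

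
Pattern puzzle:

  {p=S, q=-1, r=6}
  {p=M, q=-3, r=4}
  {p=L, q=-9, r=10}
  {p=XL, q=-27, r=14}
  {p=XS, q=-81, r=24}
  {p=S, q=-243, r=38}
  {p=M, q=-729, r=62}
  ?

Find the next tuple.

P: repeats S → M → L → XL → XS; S, M, L, XL, XS, S, M → L.
Q: ×3 each step; -1, -3, -9, -27, -81, -243, -729 → -2187.
For the r, each term is the sum of the two before it: 6, 4, 10, 14, 24, 38, 62 → 100.
So the next tuple is {p=L, q=-2187, r=100}.

{p=L, q=-2187, r=100}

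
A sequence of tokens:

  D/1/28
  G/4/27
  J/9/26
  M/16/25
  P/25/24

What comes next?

S/36/23

Letter — letters move forward 3 places in the alphabet: D, G, J, M, P → S.
Second component — perfect squares: 1², 2², 3², …: 1, 4, 9, 16, 25 → 36.
Third component: −1 each step; 28, 27, 26, 25, 24 → 23.
So the next token is S/36/23.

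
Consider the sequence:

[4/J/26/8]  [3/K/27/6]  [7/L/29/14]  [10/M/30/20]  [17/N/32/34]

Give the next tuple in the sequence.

[27/O/33/54]

First component: each term is the sum of the two before it; 4, 3, 7, 10, 17 → 27.
Letter: letters move forward 1 place in the alphabet, so J, K, L, M, N → O.
Third component: 26, 27, 29, 30, 32 → 33 (alternating steps +1, +2, +1, +2, …).
For the fourth component, always 2 × the first component: 8, 6, 14, 20, 34 → 54.
Combining the parts gives [27/O/33/54].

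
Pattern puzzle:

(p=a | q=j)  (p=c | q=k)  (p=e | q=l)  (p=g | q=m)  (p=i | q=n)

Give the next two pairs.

(p=k | q=o), (p=m | q=p)

P: letters move forward 2 places in the alphabet, so a, c, e, g, i → k → m.
Q: letters move forward 1 place in the alphabet, so j, k, l, m, n → o → p.
So the next two pairs are (p=k | q=o) and (p=m | q=p).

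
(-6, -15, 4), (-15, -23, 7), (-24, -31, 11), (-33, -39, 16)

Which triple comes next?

First component: −9 each step, so -6, -15, -24, -33 → -42.
Second component: −8 each step, so -15, -23, -31, -39 → -47.
Third component: 4, 7, 11, 16 → 22 (differences are 3, 4, 5, … (increasing by 1 each time)).
Putting it together: (-42, -47, 22).

(-42, -47, 22)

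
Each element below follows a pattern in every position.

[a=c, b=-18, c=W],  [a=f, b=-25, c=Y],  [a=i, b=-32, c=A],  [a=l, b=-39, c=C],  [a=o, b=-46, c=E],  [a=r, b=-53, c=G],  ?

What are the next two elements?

[a=u, b=-60, c=I], [a=x, b=-67, c=K]

A: letters move forward 3 places in the alphabet, so c, f, i, l, o, r → u → x.
B: −7 each step; -18, -25, -32, -39, -46, -53 → -60 → -67.
C — letters move forward 2 places in the alphabet, wrapping Z→A: W, Y, A, C, E, G → I → K.
Putting the parts together: [a=u, b=-60, c=I] and then [a=x, b=-67, c=K].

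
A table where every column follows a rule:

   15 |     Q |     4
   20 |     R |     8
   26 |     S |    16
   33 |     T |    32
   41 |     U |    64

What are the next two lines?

First component: 15, 20, 26, 33, 41 → 50 → 60 (differences are 5, 6, 7, … (increasing by 1 each time)).
Letter: Q, R, S, T, U → V → W (letters move forward 1 place in the alphabet).
Third component: ×2 each step, so 4, 8, 16, 32, 64 → 128 → 256.
So the next two lines are 50  V  128 and 60  W  256.

50  V  128; 60  W  256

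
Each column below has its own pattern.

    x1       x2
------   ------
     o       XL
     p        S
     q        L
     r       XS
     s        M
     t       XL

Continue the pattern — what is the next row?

u  S

Column x1: letters move forward 1 place in the alphabet; o, p, q, r, s, t → u.
Column x2: XL, S, L, XS, M, XL → S (repeats XL → S → L → XS → M).
So the next row is u  S.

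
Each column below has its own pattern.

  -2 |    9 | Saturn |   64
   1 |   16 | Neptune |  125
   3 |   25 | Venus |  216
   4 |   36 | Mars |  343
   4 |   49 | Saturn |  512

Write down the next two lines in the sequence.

First component: -2, 1, 3, 4, 4 → 3 → 1 (differences are 3, 2, 1, … (decreasing by 1 each time)).
Second component — perfect squares: 3², 4², 5², …: 9, 16, 25, 36, 49 → 64 → 81.
Planet — repeats Saturn → Neptune → Venus → Mars: Saturn, Neptune, Venus, Mars, Saturn → Neptune → Venus.
Fourth component — perfect cubes: 4³, 5³, 6³, …: 64, 125, 216, 343, 512 → 729 → 1000.
So the next two lines are 3  64  Neptune  729 and 1  81  Venus  1000.

3  64  Neptune  729; 1  81  Venus  1000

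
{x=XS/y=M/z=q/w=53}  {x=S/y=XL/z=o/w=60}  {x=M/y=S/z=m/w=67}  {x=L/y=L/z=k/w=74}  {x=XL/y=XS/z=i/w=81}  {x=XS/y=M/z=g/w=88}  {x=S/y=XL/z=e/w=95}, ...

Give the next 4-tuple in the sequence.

X — repeats XS → S → M → L → XL: XS, S, M, L, XL, XS, S → M.
Y goes M, XL, S, L, XS, M, XL → S (repeats M → XL → S → L → XS).
Z: letters move back 2 places in the alphabet, so q, o, m, k, i, g, e → c.
W: 53, 60, 67, 74, 81, 88, 95 → 102 (+7 each step).
Putting it together: {x=M/y=S/z=c/w=102}.

{x=M/y=S/z=c/w=102}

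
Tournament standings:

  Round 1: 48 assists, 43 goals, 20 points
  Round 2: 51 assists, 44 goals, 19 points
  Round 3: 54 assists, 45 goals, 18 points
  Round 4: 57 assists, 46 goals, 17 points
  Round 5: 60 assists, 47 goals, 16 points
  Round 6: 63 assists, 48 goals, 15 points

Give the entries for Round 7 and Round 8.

66 assists, 49 goals, 14 points; 69 assists, 50 goals, 13 points

Assists goes 48, 51, 54, 57, 60, 63 → 66 → 69 (+3 each step).
Goals: +1 each step; 43, 44, 45, 46, 47, 48 → 49 → 50.
Points — together with the goals always sums to 63: 20, 19, 18, 17, 16, 15 → 14 → 13.
Putting the parts together: 66 assists, 49 goals, 14 points and then 69 assists, 50 goals, 13 points.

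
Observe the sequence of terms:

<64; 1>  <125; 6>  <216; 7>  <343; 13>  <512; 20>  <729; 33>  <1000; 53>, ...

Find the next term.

<1331; 86>

First entry goes 64, 125, 216, 343, 512, 729, 1000 → 1331 (perfect cubes: 4³, 5³, 6³, …).
Second entry goes 1, 6, 7, 13, 20, 33, 53 → 86 (each term is the sum of the two before it).
Combining the parts gives <1331; 86>.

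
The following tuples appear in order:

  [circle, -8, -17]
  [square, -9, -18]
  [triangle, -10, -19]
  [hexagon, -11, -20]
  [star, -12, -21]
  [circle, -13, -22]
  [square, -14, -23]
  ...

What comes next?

[triangle, -15, -24]

Shape: repeats circle → square → triangle → hexagon → star, so circle, square, triangle, hexagon, star, circle, square → triangle.
Second entry — −1 each step: -8, -9, -10, -11, -12, -13, -14 → -15.
For the third entry, always 9 less than the second entry: -17, -18, -19, -20, -21, -22, -23 → -24.
Putting it together: [triangle, -15, -24].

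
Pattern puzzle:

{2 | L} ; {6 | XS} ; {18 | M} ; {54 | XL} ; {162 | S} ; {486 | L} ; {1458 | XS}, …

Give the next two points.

First entry: ×3 each step, so 2, 6, 18, 54, 162, 486, 1458 → 4374 → 13122.
Size: L, XS, M, XL, S, L, XS → M → XL (repeats L → XS → M → XL → S).
Putting the parts together: {4374 | M} and then {13122 | XL}.

{4374 | M}, {13122 | XL}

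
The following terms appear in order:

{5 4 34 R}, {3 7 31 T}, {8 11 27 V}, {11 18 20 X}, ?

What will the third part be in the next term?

First part goes 5, 3, 8, 11 → 19 (each term is the sum of the two before it).
Second part: 4, 7, 11, 18 → 29 (each term is the sum of the two before it).
Third part goes 34, 31, 27, 20 → 9 (together with the second part always sums to 38).
Letter: R, T, V, X → Z (letters move forward 2 places in the alphabet).

9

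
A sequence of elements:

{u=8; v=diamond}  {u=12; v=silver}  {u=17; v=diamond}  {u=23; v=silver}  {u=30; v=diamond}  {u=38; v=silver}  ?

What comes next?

{u=47; v=diamond}

U goes 8, 12, 17, 23, 30, 38 → 47 (differences are 4, 5, 6, … (increasing by 1 each time)).
V — alternates diamond ↔ silver: diamond, silver, diamond, silver, diamond, silver → diamond.
Putting it together: {u=47; v=diamond}.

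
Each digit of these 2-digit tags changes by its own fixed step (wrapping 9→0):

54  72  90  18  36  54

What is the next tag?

First digit: +2 each step, mod 10, so 5, 7, 9, 1, 3, 5 → 7.
Second digit: 4, 2, 0, 8, 6, 4 → 2 (−2 each step, mod 10).
So the next tag is 72.

72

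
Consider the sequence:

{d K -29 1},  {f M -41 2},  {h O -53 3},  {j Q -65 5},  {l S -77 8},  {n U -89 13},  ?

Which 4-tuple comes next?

{p W -101 21}

First letter: letters move forward 2 places in the alphabet, so d, f, h, j, l, n → p.
Second letter: letters move forward 2 places in the alphabet; K, M, O, Q, S, U → W.
Third component — −12 each step: -29, -41, -53, -65, -77, -89 → -101.
Fourth component: each term is the sum of the two before it; 1, 2, 3, 5, 8, 13 → 21.
Putting it together: {p W -101 21}.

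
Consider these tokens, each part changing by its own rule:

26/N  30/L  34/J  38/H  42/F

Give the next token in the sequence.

46/D

For the first component, +4 each step: 26, 30, 34, 38, 42 → 46.
Letter: N, L, J, H, F → D (letters move back 2 places in the alphabet).
Putting it together: 46/D.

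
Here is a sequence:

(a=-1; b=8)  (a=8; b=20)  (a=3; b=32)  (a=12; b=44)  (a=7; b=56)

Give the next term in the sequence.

(a=16; b=68)

A: -1, 8, 3, 12, 7 → 16 (alternating steps +9, −5, +9, −5, …).
B: +12 each step, so 8, 20, 32, 44, 56 → 68.
Combining the parts gives (a=16; b=68).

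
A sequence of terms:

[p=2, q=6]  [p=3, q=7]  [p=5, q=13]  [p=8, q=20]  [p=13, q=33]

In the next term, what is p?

P: each term is the sum of the two before it; 2, 3, 5, 8, 13 → 21.

21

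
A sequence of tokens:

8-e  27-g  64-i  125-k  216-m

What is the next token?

First component: perfect cubes: 2³, 3³, 4³, …; 8, 27, 64, 125, 216 → 343.
Letter: letters move forward 2 places in the alphabet, so e, g, i, k, m → o.
So the next token is 343-o.

343-o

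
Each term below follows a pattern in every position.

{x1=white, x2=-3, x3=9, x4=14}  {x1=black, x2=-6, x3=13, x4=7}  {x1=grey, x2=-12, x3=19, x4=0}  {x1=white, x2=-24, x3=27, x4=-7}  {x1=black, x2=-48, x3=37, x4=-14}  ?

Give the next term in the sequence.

{x1=grey, x2=-96, x3=49, x4=-21}

For the x1, repeats white → black → grey: white, black, grey, white, black → grey.
For the x2, ×2 each step: -3, -6, -12, -24, -48 → -96.
X3 goes 9, 13, 19, 27, 37 → 49 (differences are 4, 6, 8, … (increasing by 2 each time)).
For the x4, −7 each step: 14, 7, 0, -7, -14 → -21.
So the next term is {x1=grey, x2=-96, x3=49, x4=-21}.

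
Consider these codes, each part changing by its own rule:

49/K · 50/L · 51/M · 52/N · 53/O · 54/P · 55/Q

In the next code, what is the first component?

56

First component — +1 each step: 49, 50, 51, 52, 53, 54, 55 → 56.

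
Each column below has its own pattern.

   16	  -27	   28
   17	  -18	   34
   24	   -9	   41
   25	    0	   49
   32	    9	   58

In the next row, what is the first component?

33

First component — alternating steps +1, +7, +1, +7, …: 16, 17, 24, 25, 32 → 33.
Second component: +9 each step, so -27, -18, -9, 0, 9 → 18.
Third component: differences are 6, 7, 8, … (increasing by 1 each time); 28, 34, 41, 49, 58 → 68.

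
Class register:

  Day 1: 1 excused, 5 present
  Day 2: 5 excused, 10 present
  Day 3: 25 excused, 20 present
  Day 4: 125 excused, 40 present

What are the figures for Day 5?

625 excused, 80 present

Excused — ×5 each step: 1, 5, 25, 125 → 625.
For the present, ×2 each step: 5, 10, 20, 40 → 80.
Putting it together: 625 excused, 80 present.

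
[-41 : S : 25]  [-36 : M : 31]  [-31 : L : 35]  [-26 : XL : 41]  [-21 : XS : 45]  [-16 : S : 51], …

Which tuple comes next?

First component: -41, -36, -31, -26, -21, -16 → -11 (+5 each step).
For the size, repeats S → M → L → XL → XS: S, M, L, XL, XS, S → M.
Third component: alternating steps +6, +4, +6, +4, …, so 25, 31, 35, 41, 45, 51 → 55.
Combining the parts gives [-11 : M : 55].

[-11 : M : 55]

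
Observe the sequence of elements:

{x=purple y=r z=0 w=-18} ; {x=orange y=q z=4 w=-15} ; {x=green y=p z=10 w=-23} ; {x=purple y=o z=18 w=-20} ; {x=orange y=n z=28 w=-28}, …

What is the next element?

{x=green y=m z=40 w=-25}

For the x, repeats purple → orange → green: purple, orange, green, purple, orange → green.
Y goes r, q, p, o, n → m (letters move back 1 place in the alphabet).
Z: differences are 4, 6, 8, … (increasing by 2 each time), so 0, 4, 10, 18, 28 → 40.
For the w, alternating steps +3, −8, +3, −8, …: -18, -15, -23, -20, -28 → -25.
Combining the parts gives {x=green y=m z=40 w=-25}.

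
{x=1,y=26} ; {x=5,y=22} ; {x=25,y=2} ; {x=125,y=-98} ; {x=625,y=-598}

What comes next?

For the x, ×5 each step: 1, 5, 25, 125, 625 → 3125.
Y: together with the x always sums to 27, so 26, 22, 2, -98, -598 → -3098.
Combining the parts gives {x=3125,y=-3098}.

{x=3125,y=-3098}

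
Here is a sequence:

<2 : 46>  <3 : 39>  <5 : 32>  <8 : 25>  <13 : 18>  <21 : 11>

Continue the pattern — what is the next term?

<34 : 4>

First slot goes 2, 3, 5, 8, 13, 21 → 34 (each term is the sum of the two before it).
Second slot — −7 each step: 46, 39, 32, 25, 18, 11 → 4.
Combining the parts gives <34 : 4>.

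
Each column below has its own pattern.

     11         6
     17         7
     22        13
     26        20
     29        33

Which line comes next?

31  53

First component — differences are 6, 5, 4, … (decreasing by 1 each time): 11, 17, 22, 26, 29 → 31.
Second component: each term is the sum of the two before it, so 6, 7, 13, 20, 33 → 53.
Combining the parts gives 31  53.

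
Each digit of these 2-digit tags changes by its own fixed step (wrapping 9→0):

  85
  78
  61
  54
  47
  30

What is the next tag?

23

First digit — −1 each step, mod 10: 8, 7, 6, 5, 4, 3 → 2.
Second digit: +3 each step, mod 10; 5, 8, 1, 4, 7, 0 → 3.
Putting it together: 23.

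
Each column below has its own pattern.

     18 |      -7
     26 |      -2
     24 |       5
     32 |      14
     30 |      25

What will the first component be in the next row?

For the first component, alternating steps +8, −2, +8, −2, …: 18, 26, 24, 32, 30 → 38.
For the second component, differences are 5, 7, 9, … (increasing by 2 each time): -7, -2, 5, 14, 25 → 38.

38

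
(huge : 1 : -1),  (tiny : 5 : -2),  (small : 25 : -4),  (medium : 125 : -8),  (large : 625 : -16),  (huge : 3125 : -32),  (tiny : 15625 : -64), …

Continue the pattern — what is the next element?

(small : 78125 : -128)

Size — repeats huge → tiny → small → medium → large: huge, tiny, small, medium, large, huge, tiny → small.
Second value: ×5 each step; 1, 5, 25, 125, 625, 3125, 15625 → 78125.
Third value: ×2 each step; -1, -2, -4, -8, -16, -32, -64 → -128.
So the next element is (small : 78125 : -128).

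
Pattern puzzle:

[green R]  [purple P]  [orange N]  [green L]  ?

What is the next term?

[purple J]

Colour — repeats green → purple → orange: green, purple, orange, green → purple.
Letter goes R, P, N, L → J (letters move back 2 places in the alphabet).
Combining the parts gives [purple J].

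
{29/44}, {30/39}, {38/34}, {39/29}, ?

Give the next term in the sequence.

{47/24}

First part — alternating steps +1, +8, +1, +8, …: 29, 30, 38, 39 → 47.
Second part: 44, 39, 34, 29 → 24 (−5 each step).
So the next term is {47/24}.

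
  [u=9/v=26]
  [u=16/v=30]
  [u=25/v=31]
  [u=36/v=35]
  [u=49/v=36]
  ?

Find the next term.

[u=64/v=40]

U: 9, 16, 25, 36, 49 → 64 (perfect squares: 3², 4², 5², …).
V: alternating steps +4, +1, +4, +1, …; 26, 30, 31, 35, 36 → 40.
Putting it together: [u=64/v=40].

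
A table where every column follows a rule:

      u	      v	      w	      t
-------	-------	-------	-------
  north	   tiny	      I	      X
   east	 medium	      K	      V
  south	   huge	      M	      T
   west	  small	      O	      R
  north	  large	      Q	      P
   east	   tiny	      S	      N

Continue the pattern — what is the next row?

Column u: repeats north → east → south → west, so north, east, south, west, north, east → south.
Column v: repeats tiny → medium → huge → small → large, so tiny, medium, huge, small, large, tiny → medium.
Column w: letters move forward 2 places in the alphabet, so I, K, M, O, Q, S → U.
Column t: X, V, T, R, P, N → L (letters move back 2 places in the alphabet).
So the next row is south  medium  U  L.

south  medium  U  L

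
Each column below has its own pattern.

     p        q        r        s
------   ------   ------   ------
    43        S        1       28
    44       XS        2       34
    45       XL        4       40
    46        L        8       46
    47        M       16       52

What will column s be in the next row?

58

Column s: +6 each step, so 28, 34, 40, 46, 52 → 58.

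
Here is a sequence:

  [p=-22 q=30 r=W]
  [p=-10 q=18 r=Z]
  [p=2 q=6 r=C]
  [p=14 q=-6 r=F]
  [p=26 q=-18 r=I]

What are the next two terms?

P: -22, -10, 2, 14, 26 → 38 → 50 (+12 each step).
Q: 30, 18, 6, -6, -18 → -30 → -42 (together with the p always sums to 8).
R goes W, Z, C, F, I → L → O (letters move forward 3 places in the alphabet, wrapping Z→A).
So the next two terms are [p=38 q=-30 r=L] and [p=50 q=-42 r=O].

[p=38 q=-30 r=L], [p=50 q=-42 r=O]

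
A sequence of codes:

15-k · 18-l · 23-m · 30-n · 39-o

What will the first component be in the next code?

First component — differences are 3, 5, 7, … (increasing by 2 each time): 15, 18, 23, 30, 39 → 50.

50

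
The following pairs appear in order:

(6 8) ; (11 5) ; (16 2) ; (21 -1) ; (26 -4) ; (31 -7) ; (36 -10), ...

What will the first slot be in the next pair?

41

First slot: +5 each step, so 6, 11, 16, 21, 26, 31, 36 → 41.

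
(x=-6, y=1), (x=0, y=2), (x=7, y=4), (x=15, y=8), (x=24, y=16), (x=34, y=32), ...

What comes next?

(x=45, y=64)

X — differences are 6, 7, 8, … (increasing by 1 each time): -6, 0, 7, 15, 24, 34 → 45.
Y goes 1, 2, 4, 8, 16, 32 → 64 (×2 each step).
Putting it together: (x=45, y=64).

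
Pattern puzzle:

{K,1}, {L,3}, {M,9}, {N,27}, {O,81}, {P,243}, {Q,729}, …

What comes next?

{R,2187}

Letter goes K, L, M, N, O, P, Q → R (letters move forward 1 place in the alphabet).
Second slot goes 1, 3, 9, 27, 81, 243, 729 → 2187 (×3 each step).
So the next tuple is {R,2187}.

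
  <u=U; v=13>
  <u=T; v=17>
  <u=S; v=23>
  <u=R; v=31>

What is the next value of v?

41

For the v, differences are 4, 6, 8, … (increasing by 2 each time): 13, 17, 23, 31 → 41.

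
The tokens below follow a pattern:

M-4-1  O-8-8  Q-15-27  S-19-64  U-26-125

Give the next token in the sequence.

Letter: M, O, Q, S, U → W (letters move forward 2 places in the alphabet).
Second component: alternating steps +4, +7, +4, +7, …; 4, 8, 15, 19, 26 → 30.
Third component — perfect cubes: 1³, 2³, 3³, …: 1, 8, 27, 64, 125 → 216.
So the next token is W-30-216.

W-30-216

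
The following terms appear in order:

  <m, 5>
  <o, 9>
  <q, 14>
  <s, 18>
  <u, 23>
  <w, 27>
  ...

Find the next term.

Letter: m, o, q, s, u, w → y (letters move forward 2 places in the alphabet).
Second entry: 5, 9, 14, 18, 23, 27 → 32 (alternating steps +4, +5, +4, +5, …).
So the next term is <y, 32>.

<y, 32>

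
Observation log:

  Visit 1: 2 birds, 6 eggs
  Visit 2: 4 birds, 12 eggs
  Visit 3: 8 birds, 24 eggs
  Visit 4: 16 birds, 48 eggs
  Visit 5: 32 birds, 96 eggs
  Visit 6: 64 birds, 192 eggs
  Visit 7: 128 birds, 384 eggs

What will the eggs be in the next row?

768

Birds goes 2, 4, 8, 16, 32, 64, 128 → 256 (×2 each step).
Eggs: always 3 × the birds, so 6, 12, 24, 48, 96, 192, 384 → 768.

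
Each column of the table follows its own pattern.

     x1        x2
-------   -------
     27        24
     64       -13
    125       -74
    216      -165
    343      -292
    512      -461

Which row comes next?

729  -678

Column x1: perfect cubes: 3³, 4³, 5³, …; 27, 64, 125, 216, 343, 512 → 729.
Column x2 goes 24, -13, -74, -165, -292, -461 → -678 (together with the column x1 always sums to 51).
Putting it together: 729  -678.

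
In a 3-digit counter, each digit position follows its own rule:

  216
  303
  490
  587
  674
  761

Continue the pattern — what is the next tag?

First digit: +1 each step, mod 10; 2, 3, 4, 5, 6, 7 → 8.
Second digit: −1 each step, mod 10; 1, 0, 9, 8, 7, 6 → 5.
Third digit: −3 each step, mod 10, so 6, 3, 0, 7, 4, 1 → 8.
So the next tag is 858.

858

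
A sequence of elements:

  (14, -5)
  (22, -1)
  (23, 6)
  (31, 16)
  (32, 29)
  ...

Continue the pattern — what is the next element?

(40, 45)

First part: 14, 22, 23, 31, 32 → 40 (alternating steps +8, +1, +8, +1, …).
Second part — differences are 4, 7, 10, … (increasing by 3 each time): -5, -1, 6, 16, 29 → 45.
Putting it together: (40, 45).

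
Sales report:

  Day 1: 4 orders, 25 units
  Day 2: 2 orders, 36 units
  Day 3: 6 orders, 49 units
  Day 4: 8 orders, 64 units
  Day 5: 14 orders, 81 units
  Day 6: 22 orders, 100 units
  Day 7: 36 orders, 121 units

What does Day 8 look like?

Orders: each term is the sum of the two before it; 4, 2, 6, 8, 14, 22, 36 → 58.
Units: perfect squares: 5², 6², 7², …; 25, 36, 49, 64, 81, 100, 121 → 144.
So the next line is 58 orders, 144 units.

58 orders, 144 units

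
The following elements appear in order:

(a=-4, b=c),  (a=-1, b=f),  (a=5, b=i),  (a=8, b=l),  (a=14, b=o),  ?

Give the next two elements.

(a=17, b=r), (a=23, b=u)

For the a, alternating steps +3, +6, +3, +6, …: -4, -1, 5, 8, 14 → 17 → 23.
B — letters move forward 3 places in the alphabet: c, f, i, l, o → r → u.
Putting the parts together: (a=17, b=r) and then (a=23, b=u).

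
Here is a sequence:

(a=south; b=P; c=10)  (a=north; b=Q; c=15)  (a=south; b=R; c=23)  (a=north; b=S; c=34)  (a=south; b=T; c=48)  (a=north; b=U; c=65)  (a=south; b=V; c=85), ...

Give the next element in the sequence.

A: alternates south ↔ north, so south, north, south, north, south, north, south → north.
B: letters move forward 1 place in the alphabet, so P, Q, R, S, T, U, V → W.
C: 10, 15, 23, 34, 48, 65, 85 → 108 (differences are 5, 8, 11, … (increasing by 3 each time)).
Combining the parts gives (a=north; b=W; c=108).

(a=north; b=W; c=108)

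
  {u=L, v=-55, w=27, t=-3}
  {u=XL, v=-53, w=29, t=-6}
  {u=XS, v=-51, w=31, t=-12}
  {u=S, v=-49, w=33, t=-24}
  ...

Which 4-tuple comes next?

U: runs through clothing sizes XS→XL, so L, XL, XS, S → M.
V: +2 each step; -55, -53, -51, -49 → -47.
W — +2 each step: 27, 29, 31, 33 → 35.
T: -3, -6, -12, -24 → -48 (×2 each step).
Combining the parts gives {u=M, v=-47, w=35, t=-48}.

{u=M, v=-47, w=35, t=-48}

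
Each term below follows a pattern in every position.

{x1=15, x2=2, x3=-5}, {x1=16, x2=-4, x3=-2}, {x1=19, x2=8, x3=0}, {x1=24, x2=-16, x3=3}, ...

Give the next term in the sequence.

{x1=31, x2=32, x3=5}

For the x1, differences are 1, 3, 5, … (increasing by 2 each time): 15, 16, 19, 24 → 31.
X2 goes 2, -4, 8, -16 → 32 (×(-2) each step).
X3: alternating steps +3, +2, +3, +2, …, so -5, -2, 0, 3 → 5.
Combining the parts gives {x1=31, x2=32, x3=5}.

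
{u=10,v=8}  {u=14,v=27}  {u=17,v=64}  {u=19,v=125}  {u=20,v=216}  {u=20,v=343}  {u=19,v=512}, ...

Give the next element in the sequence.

For the u, differences are 4, 3, 2, … (decreasing by 1 each time): 10, 14, 17, 19, 20, 20, 19 → 17.
For the v, perfect cubes: 2³, 3³, 4³, …: 8, 27, 64, 125, 216, 343, 512 → 729.
Putting it together: {u=17,v=729}.

{u=17,v=729}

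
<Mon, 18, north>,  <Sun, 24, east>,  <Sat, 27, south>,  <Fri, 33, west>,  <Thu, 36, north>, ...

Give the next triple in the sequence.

Day goes Mon, Sun, Sat, Fri, Thu → Wed (runs backward through the weekdays Mon→Sun).
Second slot — alternating steps +6, +3, +6, +3, …: 18, 24, 27, 33, 36 → 42.
Direction — repeats north → east → south → west: north, east, south, west, north → east.
Combining the parts gives <Wed, 42, east>.

<Wed, 42, east>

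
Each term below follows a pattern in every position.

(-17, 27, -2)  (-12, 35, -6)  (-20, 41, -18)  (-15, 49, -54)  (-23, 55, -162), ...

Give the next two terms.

(-18, 63, -486), (-26, 69, -1458)

First slot — alternating steps +5, −8, +5, −8, …: -17, -12, -20, -15, -23 → -18 → -26.
For the second slot, alternating steps +8, +6, +8, +6, …: 27, 35, 41, 49, 55 → 63 → 69.
Third slot goes -2, -6, -18, -54, -162 → -486 → -1458 (×3 each step).
Putting the parts together: (-18, 63, -486) and then (-26, 69, -1458).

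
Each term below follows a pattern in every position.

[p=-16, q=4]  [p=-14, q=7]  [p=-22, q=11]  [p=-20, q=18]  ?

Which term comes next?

P: alternating steps +2, −8, +2, −8, …, so -16, -14, -22, -20 → -28.
For the q, each term is the sum of the two before it: 4, 7, 11, 18 → 29.
Putting it together: [p=-28, q=29].

[p=-28, q=29]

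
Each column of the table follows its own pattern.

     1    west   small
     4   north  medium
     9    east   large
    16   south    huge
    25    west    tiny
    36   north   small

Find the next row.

49  east  medium

First component: perfect squares: 1², 2², 3², …, so 1, 4, 9, 16, 25, 36 → 49.
Direction: repeats west → north → east → south; west, north, east, south, west, north → east.
Size: small, medium, large, huge, tiny, small → medium (repeats small → medium → large → huge → tiny).
Putting it together: 49  east  medium.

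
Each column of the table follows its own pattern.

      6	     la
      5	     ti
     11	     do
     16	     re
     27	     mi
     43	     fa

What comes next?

70  sol

First component: each term is the sum of the two before it, so 6, 5, 11, 16, 27, 43 → 70.
Note: runs through the solfège scale do→ti; la, ti, do, re, mi, fa → sol.
Putting it together: 70  sol.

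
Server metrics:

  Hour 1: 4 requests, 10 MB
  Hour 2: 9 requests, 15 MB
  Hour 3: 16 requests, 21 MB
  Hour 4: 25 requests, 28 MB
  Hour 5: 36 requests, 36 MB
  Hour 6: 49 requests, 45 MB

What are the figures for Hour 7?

For the requests, perfect squares: 2², 3², 4², …: 4, 9, 16, 25, 36, 49 → 64.
MB: 10, 15, 21, 28, 36, 45 → 55 (differences are 5, 6, 7, … (increasing by 1 each time)).
Combining the parts gives 64 requests, 55 MB.

64 requests, 55 MB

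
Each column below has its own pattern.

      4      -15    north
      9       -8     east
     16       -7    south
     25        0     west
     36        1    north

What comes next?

First component — perfect squares: 2², 3², 4², …: 4, 9, 16, 25, 36 → 49.
Second component: alternating steps +7, +1, +7, +1, …; -15, -8, -7, 0, 1 → 8.
Direction: repeats north → east → south → west; north, east, south, west, north → east.
So the next line is 49  8  east.

49  8  east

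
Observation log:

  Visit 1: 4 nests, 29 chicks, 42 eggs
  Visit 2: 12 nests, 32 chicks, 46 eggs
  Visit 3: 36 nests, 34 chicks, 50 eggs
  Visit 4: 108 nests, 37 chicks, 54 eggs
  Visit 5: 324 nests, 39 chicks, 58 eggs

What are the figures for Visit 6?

Nests: 4, 12, 36, 108, 324 → 972 (×3 each step).
For the chicks, alternating steps +3, +2, +3, +2, …: 29, 32, 34, 37, 39 → 42.
For the eggs, +4 each step: 42, 46, 50, 54, 58 → 62.
Combining the parts gives 972 nests, 42 chicks, 62 eggs.

972 nests, 42 chicks, 62 eggs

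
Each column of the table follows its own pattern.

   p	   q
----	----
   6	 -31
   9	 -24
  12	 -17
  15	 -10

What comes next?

For the column p, +3 each step: 6, 9, 12, 15 → 18.
Column q: -31, -24, -17, -10 → -3 (+7 each step).
Combining the parts gives 18  -3.

18  -3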